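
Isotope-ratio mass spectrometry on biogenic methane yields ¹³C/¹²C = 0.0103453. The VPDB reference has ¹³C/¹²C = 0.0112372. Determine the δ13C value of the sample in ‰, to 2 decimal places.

-79.37‰

δ13C = (R_sample / R_standard − 1) × 1000
R_sample / R_standard = 0.0103453 / 0.0112372 = 0.920630
δ13C = (0.920630 − 1) × 1000 = -79.370‰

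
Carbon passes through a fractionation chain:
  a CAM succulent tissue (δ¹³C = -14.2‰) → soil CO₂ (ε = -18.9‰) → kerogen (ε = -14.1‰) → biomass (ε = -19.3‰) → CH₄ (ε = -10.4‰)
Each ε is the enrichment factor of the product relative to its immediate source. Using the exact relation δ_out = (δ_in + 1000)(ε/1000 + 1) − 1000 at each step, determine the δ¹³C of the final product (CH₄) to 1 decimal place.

-74.6‰

step 1: δ = (-14.20 + 1000)·(-18.9/1000 + 1) − 1000 = -32.83‰
step 2: δ = (-32.83 + 1000)·(-14.1/1000 + 1) − 1000 = -46.47‰
step 3: δ = (-46.47 + 1000)·(-19.3/1000 + 1) − 1000 = -64.87‰
step 4: δ = (-64.87 + 1000)·(-10.4/1000 + 1) − 1000 = -74.60‰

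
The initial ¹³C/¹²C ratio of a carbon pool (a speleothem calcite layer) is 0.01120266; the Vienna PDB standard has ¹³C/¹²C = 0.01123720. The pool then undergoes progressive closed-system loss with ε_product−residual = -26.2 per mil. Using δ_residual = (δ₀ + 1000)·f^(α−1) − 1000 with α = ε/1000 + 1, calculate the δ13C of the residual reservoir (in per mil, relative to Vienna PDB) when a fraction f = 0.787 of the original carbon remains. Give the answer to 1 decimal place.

3.2 per mil

δ₀ = (0.01120266/0.01123720 − 1)×1000 = (0.996926 − 1)×1000 = -3.074 per mil
α − 1 = ε/1000 = -0.0262
f^(α−1) = 0.787^(-0.0262) = 1.006295
δ_res = (-3.074 + 1000) × 1.006295 − 1000 = 1003.202 − 1000 = 3.20 per mil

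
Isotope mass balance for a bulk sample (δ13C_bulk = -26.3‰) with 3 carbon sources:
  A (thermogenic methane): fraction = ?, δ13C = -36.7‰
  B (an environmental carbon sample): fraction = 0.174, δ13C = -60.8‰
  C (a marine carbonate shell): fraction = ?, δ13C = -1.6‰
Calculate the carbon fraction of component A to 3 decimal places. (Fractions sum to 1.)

0.410

Let f_A and f_C be the unknown fractions; fractions sum to 1 so f_A + f_C = 0.826.
Mass balance: Σ fᵢ·δᵢ = δ_bulk ⇒ f_A·(-36.7) + f_C·(-1.6) = -26.3 − (-10.579) = -15.721
Substitute f_C = 0.826 − f_A:
f_A·(-36.7 − -1.6) = -15.721 − 0.826×(-1.6) = -14.399
f_A = -14.399 / -35.1 = 0.4102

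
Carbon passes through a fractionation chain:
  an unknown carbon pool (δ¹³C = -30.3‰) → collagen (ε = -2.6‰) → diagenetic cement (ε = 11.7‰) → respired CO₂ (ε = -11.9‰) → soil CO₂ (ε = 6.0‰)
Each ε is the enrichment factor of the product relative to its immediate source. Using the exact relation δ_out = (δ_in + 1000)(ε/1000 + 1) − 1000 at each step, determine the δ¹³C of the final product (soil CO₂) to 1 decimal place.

-27.3‰

step 1: δ = (-30.30 + 1000)·(-2.6/1000 + 1) − 1000 = -32.82‰
step 2: δ = (-32.82 + 1000)·(11.7/1000 + 1) − 1000 = -21.51‰
step 3: δ = (-21.51 + 1000)·(-11.9/1000 + 1) − 1000 = -33.15‰
step 4: δ = (-33.15 + 1000)·(6.0/1000 + 1) − 1000 = -27.35‰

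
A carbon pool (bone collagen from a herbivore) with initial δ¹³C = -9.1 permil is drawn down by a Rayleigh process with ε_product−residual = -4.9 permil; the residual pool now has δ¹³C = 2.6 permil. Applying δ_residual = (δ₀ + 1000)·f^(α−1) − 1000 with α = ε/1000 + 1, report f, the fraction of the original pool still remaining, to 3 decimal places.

α − 1 = ε/1000 = -0.0049
(δ_res + 1000)/(δ₀ + 1000) = (2.6 + 1000)/(-9.1 + 1000) = 1002.6/990.9 = 1.011807
f = 1.011807^(1/-0.0049) = exp(ln(1.011807)/-0.0049) = exp(0.01174/-0.0049)
f = exp(-2.3956) = 0.0911

0.091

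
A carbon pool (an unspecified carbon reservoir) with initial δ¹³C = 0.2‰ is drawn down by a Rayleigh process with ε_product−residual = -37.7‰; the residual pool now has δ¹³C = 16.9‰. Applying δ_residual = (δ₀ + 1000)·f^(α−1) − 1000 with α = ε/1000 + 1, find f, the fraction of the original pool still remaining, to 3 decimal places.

0.645

α − 1 = ε/1000 = -0.0377
(δ_res + 1000)/(δ₀ + 1000) = (16.9 + 1000)/(0.2 + 1000) = 1016.9/1000.2 = 1.016697
f = 1.016697^(1/-0.0377) = exp(ln(1.016697)/-0.0377) = exp(0.01656/-0.0377)
f = exp(-0.4392) = 0.6445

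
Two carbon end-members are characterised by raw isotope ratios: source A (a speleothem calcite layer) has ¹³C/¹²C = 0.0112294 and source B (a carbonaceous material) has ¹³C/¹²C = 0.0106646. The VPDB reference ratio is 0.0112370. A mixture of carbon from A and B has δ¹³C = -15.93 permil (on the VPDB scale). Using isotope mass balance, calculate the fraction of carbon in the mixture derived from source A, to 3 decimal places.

δ_A = (0.0112294/0.0112370 − 1)×1000 = (0.999324 − 1)×1000 = -0.676 permil
δ_B = (0.0106646/0.0112370 − 1)×1000 = (0.949061 − 1)×1000 = -50.939 permil
f_A = (δ_mix − δ_B)/(δ_A − δ_B) = (-15.93 − (-50.939))/(-0.676 − (-50.939))
f_A = 35.009 / 50.263 = 0.6965

0.697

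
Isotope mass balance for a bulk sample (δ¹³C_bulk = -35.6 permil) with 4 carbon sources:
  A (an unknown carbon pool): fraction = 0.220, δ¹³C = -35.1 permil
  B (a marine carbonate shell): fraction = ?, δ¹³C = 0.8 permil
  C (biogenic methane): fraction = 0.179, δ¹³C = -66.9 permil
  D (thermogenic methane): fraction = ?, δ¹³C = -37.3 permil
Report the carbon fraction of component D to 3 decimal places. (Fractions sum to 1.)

Let f_D and f_B be the unknown fractions; fractions sum to 1 so f_D + f_B = 0.601.
Mass balance: Σ fᵢ·δᵢ = δ_bulk ⇒ f_D·(-37.3) + f_B·(0.8) = -35.6 − (-19.697) = -15.903
Substitute f_B = 0.601 − f_D:
f_D·(-37.3 − 0.8) = -15.903 − 0.601×(0.8) = -16.384
f_D = -16.384 / -38.1 = 0.4300

0.430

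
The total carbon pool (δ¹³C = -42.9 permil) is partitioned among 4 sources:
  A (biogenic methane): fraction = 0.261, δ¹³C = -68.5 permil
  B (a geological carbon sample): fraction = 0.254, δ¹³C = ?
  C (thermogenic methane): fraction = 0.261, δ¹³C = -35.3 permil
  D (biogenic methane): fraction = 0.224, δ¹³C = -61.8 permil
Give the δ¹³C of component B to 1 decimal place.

-7.7 permil

Isotope mass balance: δ_bulk = Σ fᵢ·δᵢ.
-42.9 = 0.261×(-68.5) + 0.254×δ_B + 0.261×(-35.3) + 0.224×(-61.8)
0.254·δ_B = -42.9 − (-40.935) = -1.965
δ_B = -1.965 / 0.254 = -7.74 permil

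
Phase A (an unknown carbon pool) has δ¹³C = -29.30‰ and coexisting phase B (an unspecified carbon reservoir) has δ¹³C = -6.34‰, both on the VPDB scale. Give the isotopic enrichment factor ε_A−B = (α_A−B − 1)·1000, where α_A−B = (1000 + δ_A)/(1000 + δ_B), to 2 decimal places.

-23.11‰

α_A−B = (1000 + -29.30) / (1000 + -6.34) = 970.70 / 993.66 = 0.976894
ε_A−B = (0.976894 − 1) × 1000 = -23.106‰
(The approximation ε ≈ δ_A − δ_B would give -22.96‰.)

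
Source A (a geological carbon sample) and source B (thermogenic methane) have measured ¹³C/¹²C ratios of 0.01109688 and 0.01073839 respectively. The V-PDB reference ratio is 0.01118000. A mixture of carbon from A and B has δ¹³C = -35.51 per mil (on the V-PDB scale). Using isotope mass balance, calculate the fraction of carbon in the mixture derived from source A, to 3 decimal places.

δ_A = (0.01109688/0.01118000 − 1)×1000 = (0.992565 − 1)×1000 = -7.435 per mil
δ_B = (0.01073839/0.01118000 − 1)×1000 = (0.960500 − 1)×1000 = -39.500 per mil
f_A = (δ_mix − δ_B)/(δ_A − δ_B) = (-35.51 − (-39.500))/(-7.435 − (-39.500))
f_A = 3.990 / 32.065 = 0.1244

0.124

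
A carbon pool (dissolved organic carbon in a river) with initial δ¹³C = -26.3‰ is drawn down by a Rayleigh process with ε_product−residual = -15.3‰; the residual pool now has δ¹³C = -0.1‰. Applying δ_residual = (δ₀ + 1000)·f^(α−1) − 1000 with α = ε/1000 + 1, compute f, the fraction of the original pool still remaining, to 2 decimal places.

0.18

α − 1 = ε/1000 = -0.0153
(δ_res + 1000)/(δ₀ + 1000) = (-0.1 + 1000)/(-26.3 + 1000) = 999.9/973.7 = 1.026908
f = 1.026908^(1/-0.0153) = exp(ln(1.026908)/-0.0153) = exp(0.02655/-0.0153)
f = exp(-1.7354) = 0.1763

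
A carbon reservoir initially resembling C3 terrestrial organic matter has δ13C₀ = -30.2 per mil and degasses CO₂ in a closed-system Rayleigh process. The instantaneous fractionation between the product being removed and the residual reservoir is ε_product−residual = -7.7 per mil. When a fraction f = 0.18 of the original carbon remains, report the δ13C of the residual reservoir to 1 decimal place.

Rayleigh residual: δ_res = (δ₀ + 1000)·f^(α−1) − 1000
α = ε/1000 + 1 = 0.99230, so α − 1 = -0.00770
f^(α−1) = 0.18^(-0.00770) = 1.013292
δ_res = (-30.2 + 1000) × 1.013292 − 1000 = 982.690 − 1000 = -17.31 per mil

-17.3 per mil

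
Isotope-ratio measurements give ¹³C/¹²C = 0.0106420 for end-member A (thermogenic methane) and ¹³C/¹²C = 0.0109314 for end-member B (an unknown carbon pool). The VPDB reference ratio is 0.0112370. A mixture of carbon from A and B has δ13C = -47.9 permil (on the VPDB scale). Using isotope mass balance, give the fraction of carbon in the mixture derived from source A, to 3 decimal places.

0.804

δ_A = (0.0106420/0.0112370 − 1)×1000 = (0.947050 − 1)×1000 = -52.950 permil
δ_B = (0.0109314/0.0112370 − 1)×1000 = (0.972804 − 1)×1000 = -27.196 permil
f_A = (δ_mix − δ_B)/(δ_A − δ_B) = (-47.9 − (-27.196))/(-52.950 − (-27.196))
f_A = -20.704 / -25.754 = 0.8039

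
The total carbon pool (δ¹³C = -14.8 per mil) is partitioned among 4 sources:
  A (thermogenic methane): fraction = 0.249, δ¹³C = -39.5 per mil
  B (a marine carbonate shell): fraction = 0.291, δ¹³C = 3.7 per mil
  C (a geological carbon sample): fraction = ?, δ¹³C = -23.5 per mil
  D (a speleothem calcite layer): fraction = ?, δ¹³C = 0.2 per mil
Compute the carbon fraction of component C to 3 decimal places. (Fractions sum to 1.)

Let f_C and f_D be the unknown fractions; fractions sum to 1 so f_C + f_D = 0.460.
Mass balance: Σ fᵢ·δᵢ = δ_bulk ⇒ f_C·(-23.5) + f_D·(0.2) = -14.8 − (-8.759) = -6.041
Substitute f_D = 0.460 − f_C:
f_C·(-23.5 − 0.2) = -6.041 − 0.460×(0.2) = -6.133
f_C = -6.133 / -23.7 = 0.2588

0.259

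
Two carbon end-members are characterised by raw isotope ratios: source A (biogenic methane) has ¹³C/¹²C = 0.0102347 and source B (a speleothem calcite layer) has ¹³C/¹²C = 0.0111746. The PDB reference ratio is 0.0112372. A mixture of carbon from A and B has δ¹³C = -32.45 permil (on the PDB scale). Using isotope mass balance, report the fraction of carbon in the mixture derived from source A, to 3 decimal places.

δ_A = (0.0102347/0.0112372 − 1)×1000 = (0.910787 − 1)×1000 = -89.213 permil
δ_B = (0.0111746/0.0112372 − 1)×1000 = (0.994429 − 1)×1000 = -5.571 permil
f_A = (δ_mix − δ_B)/(δ_A − δ_B) = (-32.45 − (-5.571))/(-89.213 − (-5.571))
f_A = -26.879 / -83.642 = 0.3214

0.321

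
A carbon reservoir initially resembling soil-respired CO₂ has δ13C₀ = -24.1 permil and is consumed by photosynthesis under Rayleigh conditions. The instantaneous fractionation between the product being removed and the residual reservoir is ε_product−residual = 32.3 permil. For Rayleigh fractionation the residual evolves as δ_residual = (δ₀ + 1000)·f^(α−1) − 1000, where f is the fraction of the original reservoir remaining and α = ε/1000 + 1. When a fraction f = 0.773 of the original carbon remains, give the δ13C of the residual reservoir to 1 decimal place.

-32.2 permil

Rayleigh residual: δ_res = (δ₀ + 1000)·f^(α−1) − 1000
α = ε/1000 + 1 = 1.03230, so α − 1 = 0.03230
f^(α−1) = 0.773^(0.03230) = 0.991718
δ_res = (-24.1 + 1000) × 0.991718 − 1000 = 967.818 − 1000 = -32.18 permil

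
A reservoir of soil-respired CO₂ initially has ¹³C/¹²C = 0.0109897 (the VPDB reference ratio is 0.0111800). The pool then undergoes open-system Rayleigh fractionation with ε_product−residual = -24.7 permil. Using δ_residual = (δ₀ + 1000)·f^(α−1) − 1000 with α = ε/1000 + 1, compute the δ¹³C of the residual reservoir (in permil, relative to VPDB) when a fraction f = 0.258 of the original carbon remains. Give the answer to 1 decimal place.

δ₀ = (0.0109897/0.0111800 − 1)×1000 = (0.982979 − 1)×1000 = -17.021 permil
α − 1 = ε/1000 = -0.0247
f^(α−1) = 0.258^(-0.0247) = 1.034030
δ_res = (-17.021 + 1000) × 1.034030 − 1000 = 1016.429 − 1000 = 16.43 permil

16.4 permil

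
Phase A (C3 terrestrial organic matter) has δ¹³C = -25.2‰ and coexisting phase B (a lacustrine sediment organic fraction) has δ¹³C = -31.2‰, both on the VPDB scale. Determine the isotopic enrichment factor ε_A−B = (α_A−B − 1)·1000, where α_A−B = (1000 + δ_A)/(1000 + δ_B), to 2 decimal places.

6.19‰

α_A−B = (1000 + -25.2) / (1000 + -31.2) = 974.8 / 968.8 = 1.006193
ε_A−B = (1.006193 − 1) × 1000 = 6.193‰
(The approximation ε ≈ δ_A − δ_B would give 6.0‰.)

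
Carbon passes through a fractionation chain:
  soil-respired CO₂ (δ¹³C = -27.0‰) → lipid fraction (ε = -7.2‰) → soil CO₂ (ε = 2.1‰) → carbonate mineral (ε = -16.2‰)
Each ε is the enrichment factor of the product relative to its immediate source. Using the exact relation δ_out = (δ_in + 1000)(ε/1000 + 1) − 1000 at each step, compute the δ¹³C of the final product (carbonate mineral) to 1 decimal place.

step 1: δ = (-27.00 + 1000)·(-7.2/1000 + 1) − 1000 = -34.01‰
step 2: δ = (-34.01 + 1000)·(2.1/1000 + 1) − 1000 = -31.98‰
step 3: δ = (-31.98 + 1000)·(-16.2/1000 + 1) − 1000 = -47.66‰

-47.7‰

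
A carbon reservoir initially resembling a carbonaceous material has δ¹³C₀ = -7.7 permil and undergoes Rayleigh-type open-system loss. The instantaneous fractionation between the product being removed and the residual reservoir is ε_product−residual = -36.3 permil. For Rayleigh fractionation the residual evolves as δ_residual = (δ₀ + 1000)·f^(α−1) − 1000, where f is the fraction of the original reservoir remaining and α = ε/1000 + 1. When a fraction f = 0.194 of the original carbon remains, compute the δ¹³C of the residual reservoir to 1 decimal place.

53.2 permil

Rayleigh residual: δ_res = (δ₀ + 1000)·f^(α−1) − 1000
α = ε/1000 + 1 = 0.96370, so α − 1 = -0.03630
f^(α−1) = 0.194^(-0.03630) = 1.061336
δ_res = (-7.7 + 1000) × 1.061336 − 1000 = 1053.163 − 1000 = 53.16 permil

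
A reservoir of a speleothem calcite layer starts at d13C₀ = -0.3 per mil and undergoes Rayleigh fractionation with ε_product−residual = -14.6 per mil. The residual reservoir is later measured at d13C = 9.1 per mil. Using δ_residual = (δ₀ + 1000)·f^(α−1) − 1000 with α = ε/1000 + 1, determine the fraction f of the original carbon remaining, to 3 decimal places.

0.527

α − 1 = ε/1000 = -0.0146
(δ_res + 1000)/(δ₀ + 1000) = (9.1 + 1000)/(-0.3 + 1000) = 1009.1/999.7 = 1.009403
f = 1.009403^(1/-0.0146) = exp(ln(1.009403)/-0.0146) = exp(0.00936/-0.0146)
f = exp(-0.6410) = 0.5268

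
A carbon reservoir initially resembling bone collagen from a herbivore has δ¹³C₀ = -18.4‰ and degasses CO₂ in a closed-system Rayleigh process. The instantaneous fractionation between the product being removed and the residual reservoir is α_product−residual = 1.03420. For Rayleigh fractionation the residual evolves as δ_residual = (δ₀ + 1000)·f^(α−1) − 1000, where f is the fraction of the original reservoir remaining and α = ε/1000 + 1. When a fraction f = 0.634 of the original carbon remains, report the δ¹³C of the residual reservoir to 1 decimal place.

-33.6‰

Rayleigh residual: δ_res = (δ₀ + 1000)·f^(α−1) − 1000
α − 1 = 0.03420
f^(α−1) = 0.634^(0.03420) = 0.984536
δ_res = (-18.4 + 1000) × 0.984536 − 1000 = 966.420 − 1000 = -33.58‰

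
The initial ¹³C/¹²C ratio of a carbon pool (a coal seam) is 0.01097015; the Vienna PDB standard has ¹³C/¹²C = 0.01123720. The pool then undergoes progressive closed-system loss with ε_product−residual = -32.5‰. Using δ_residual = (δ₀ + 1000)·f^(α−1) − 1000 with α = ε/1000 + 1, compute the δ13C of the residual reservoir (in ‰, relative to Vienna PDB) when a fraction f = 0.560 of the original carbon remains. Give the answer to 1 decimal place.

-5.2‰

δ₀ = (0.01097015/0.01123720 − 1)×1000 = (0.976235 − 1)×1000 = -23.765‰
α − 1 = ε/1000 = -0.0325
f^(α−1) = 0.560^(-0.0325) = 1.019023
δ_res = (-23.765 + 1000) × 1.019023 − 1000 = 994.806 − 1000 = -5.19‰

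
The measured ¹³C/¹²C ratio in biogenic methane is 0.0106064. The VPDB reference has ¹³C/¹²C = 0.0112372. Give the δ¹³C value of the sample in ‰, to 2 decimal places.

δ¹³C = (R_sample / R_standard − 1) × 1000
R_sample / R_standard = 0.0106064 / 0.0112372 = 0.943865
δ¹³C = (0.943865 − 1) × 1000 = -56.135‰

-56.13‰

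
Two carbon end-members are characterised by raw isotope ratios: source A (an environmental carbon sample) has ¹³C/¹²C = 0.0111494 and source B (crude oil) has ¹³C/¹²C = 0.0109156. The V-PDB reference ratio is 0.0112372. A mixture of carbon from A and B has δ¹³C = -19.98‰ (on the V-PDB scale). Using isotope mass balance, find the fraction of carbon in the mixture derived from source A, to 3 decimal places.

δ_A = (0.0111494/0.0112372 − 1)×1000 = (0.992187 − 1)×1000 = -7.813‰
δ_B = (0.0109156/0.0112372 − 1)×1000 = (0.971381 − 1)×1000 = -28.619‰
f_A = (δ_mix − δ_B)/(δ_A − δ_B) = (-19.98 − (-28.619))/(-7.813 − (-28.619))
f_A = 8.639 / 20.806 = 0.4152

0.415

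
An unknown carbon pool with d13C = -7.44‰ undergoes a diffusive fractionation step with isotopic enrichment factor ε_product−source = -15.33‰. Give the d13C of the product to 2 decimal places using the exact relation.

Exactly, δ_product = (δ_source + 1000)·(ε/1000 + 1) − 1000.
δ_product = (-7.44 + 1000) × (-15.33/1000 + 1) − 1000
δ_product = -22.656‰

-22.66‰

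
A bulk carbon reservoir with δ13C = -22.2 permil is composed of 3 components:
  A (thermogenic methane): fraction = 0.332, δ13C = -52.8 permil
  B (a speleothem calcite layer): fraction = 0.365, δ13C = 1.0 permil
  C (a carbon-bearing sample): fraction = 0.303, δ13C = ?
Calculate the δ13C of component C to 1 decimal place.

-16.6 permil

Isotope mass balance: δ_bulk = Σ fᵢ·δᵢ.
-22.2 = 0.332×(-52.8) + 0.365×(1.0) + 0.303×δ_C
0.303·δ_C = -22.2 − (-17.165) = -5.035
δ_C = -5.035 / 0.303 = -16.62 permil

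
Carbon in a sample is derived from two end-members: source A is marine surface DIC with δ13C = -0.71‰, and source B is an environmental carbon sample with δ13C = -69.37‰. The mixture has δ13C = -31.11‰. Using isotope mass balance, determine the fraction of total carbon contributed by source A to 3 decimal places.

δ_mix = f_A·δ_A + (1 − f_A)·δ_B  ⇒  f_A = (δ_mix − δ_B)/(δ_A − δ_B)
f_A = (-31.11 − (-69.37)) / (-0.71 − (-69.37))
f_A = 38.26 / 68.66 = 0.5572

0.557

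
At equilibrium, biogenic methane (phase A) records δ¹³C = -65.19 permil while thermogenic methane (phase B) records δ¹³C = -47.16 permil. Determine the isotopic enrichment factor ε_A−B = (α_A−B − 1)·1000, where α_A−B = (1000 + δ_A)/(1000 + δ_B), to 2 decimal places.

α_A−B = (1000 + -65.19) / (1000 + -47.16) = 934.81 / 952.84 = 0.981078
ε_A−B = (0.981078 − 1) × 1000 = -18.922 permil
(The approximation ε ≈ δ_A − δ_B would give -18.03 permil.)

-18.92 permil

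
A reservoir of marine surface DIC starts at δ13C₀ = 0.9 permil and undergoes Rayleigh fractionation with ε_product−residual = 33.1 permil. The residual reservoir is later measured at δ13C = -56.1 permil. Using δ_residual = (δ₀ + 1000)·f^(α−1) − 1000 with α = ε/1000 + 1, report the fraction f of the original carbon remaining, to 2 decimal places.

α − 1 = ε/1000 = 0.0331
(δ_res + 1000)/(δ₀ + 1000) = (-56.1 + 1000)/(0.9 + 1000) = 943.9/1000.9 = 0.943051
f = 0.943051^(1/0.0331) = exp(ln(0.943051)/0.0331) = exp(-0.05863/0.0331)
f = exp(-1.7714) = 0.1701

0.17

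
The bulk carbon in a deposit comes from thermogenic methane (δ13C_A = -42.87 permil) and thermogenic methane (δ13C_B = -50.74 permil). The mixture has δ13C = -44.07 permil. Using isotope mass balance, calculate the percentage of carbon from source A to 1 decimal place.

84.8%

δ_mix = f_A·δ_A + (1 − f_A)·δ_B  ⇒  f_A = (δ_mix − δ_B)/(δ_A − δ_B)
f_A = (-44.07 − (-50.74)) / (-42.87 − (-50.74))
f_A = 6.67 / 7.87 = 0.8475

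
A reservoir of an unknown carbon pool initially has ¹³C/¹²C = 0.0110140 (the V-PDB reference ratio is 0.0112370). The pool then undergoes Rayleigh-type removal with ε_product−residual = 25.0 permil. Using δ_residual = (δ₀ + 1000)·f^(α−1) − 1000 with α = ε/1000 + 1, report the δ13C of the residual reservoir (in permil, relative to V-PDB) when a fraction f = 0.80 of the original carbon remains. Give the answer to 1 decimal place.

δ₀ = (0.0110140/0.0112370 − 1)×1000 = (0.980155 − 1)×1000 = -19.845 permil
α − 1 = ε/1000 = 0.0250
f^(α−1) = 0.80^(0.0250) = 0.994437
δ_res = (-19.845 + 1000) × 0.994437 − 1000 = 974.702 − 1000 = -25.30 permil

-25.3 permil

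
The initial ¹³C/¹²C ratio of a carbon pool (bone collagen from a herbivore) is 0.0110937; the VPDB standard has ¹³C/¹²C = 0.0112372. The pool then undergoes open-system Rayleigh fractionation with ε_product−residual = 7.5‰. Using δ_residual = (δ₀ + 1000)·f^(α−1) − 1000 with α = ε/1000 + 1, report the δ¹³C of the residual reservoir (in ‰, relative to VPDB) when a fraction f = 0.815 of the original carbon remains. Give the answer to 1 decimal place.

-14.3‰

δ₀ = (0.0110937/0.0112372 − 1)×1000 = (0.987230 − 1)×1000 = -12.770‰
α − 1 = ε/1000 = 0.0075
f^(α−1) = 0.815^(0.0075) = 0.998467
δ_res = (-12.770 + 1000) × 0.998467 − 1000 = 985.716 − 1000 = -14.28‰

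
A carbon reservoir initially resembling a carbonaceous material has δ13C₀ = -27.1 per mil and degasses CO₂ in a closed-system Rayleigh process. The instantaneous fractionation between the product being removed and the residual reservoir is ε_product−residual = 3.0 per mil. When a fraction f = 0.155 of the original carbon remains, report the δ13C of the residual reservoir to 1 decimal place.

Rayleigh residual: δ_res = (δ₀ + 1000)·f^(α−1) − 1000
α = ε/1000 + 1 = 1.00300, so α − 1 = 0.00300
f^(α−1) = 0.155^(0.00300) = 0.994423
δ_res = (-27.1 + 1000) × 0.994423 − 1000 = 967.474 − 1000 = -32.53 per mil

-32.5 per mil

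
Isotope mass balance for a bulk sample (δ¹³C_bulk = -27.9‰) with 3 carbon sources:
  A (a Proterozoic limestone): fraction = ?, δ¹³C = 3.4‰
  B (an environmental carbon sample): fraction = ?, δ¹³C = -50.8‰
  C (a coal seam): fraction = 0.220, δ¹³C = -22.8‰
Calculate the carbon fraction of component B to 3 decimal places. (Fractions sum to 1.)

0.471

Let f_B and f_A be the unknown fractions; fractions sum to 1 so f_B + f_A = 0.780.
Mass balance: Σ fᵢ·δᵢ = δ_bulk ⇒ f_B·(-50.8) + f_A·(3.4) = -27.9 − (-5.016) = -22.884
Substitute f_A = 0.780 − f_B:
f_B·(-50.8 − 3.4) = -22.884 − 0.780×(3.4) = -25.536
f_B = -25.536 / -54.2 = 0.4711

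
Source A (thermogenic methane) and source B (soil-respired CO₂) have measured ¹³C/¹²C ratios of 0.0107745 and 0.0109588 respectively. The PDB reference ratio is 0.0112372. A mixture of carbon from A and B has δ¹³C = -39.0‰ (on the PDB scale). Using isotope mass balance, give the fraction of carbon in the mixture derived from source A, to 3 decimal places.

0.867

δ_A = (0.0107745/0.0112372 − 1)×1000 = (0.958824 − 1)×1000 = -41.176‰
δ_B = (0.0109588/0.0112372 − 1)×1000 = (0.975225 − 1)×1000 = -24.775‰
f_A = (δ_mix − δ_B)/(δ_A − δ_B) = (-39.0 − (-24.775))/(-41.176 − (-24.775))
f_A = -14.225 / -16.401 = 0.8673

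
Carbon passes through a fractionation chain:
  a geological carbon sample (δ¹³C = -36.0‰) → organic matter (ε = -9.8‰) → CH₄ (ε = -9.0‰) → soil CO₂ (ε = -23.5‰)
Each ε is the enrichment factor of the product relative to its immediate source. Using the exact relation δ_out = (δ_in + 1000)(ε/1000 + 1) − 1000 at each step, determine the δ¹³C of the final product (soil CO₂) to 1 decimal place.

-76.3‰

step 1: δ = (-36.00 + 1000)·(-9.8/1000 + 1) − 1000 = -45.45‰
step 2: δ = (-45.45 + 1000)·(-9.0/1000 + 1) − 1000 = -54.04‰
step 3: δ = (-54.04 + 1000)·(-23.5/1000 + 1) − 1000 = -76.27‰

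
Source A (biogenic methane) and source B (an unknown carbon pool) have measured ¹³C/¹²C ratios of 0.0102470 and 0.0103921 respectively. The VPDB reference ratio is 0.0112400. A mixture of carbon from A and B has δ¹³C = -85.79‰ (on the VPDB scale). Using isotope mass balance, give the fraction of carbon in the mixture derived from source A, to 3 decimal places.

0.802

δ_A = (0.0102470/0.0112400 − 1)×1000 = (0.911655 − 1)×1000 = -88.345‰
δ_B = (0.0103921/0.0112400 − 1)×1000 = (0.924564 − 1)×1000 = -75.436‰
f_A = (δ_mix − δ_B)/(δ_A − δ_B) = (-85.79 − (-75.436))/(-88.345 − (-75.436))
f_A = -10.354 / -12.909 = 0.8021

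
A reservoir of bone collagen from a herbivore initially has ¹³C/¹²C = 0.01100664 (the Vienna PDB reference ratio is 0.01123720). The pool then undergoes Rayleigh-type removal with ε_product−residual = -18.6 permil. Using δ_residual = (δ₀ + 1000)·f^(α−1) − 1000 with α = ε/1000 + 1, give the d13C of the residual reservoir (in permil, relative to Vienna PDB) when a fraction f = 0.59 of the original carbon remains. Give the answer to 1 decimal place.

-10.9 permil

δ₀ = (0.01100664/0.01123720 − 1)×1000 = (0.979482 − 1)×1000 = -20.518 permil
α − 1 = ε/1000 = -0.0186
f^(α−1) = 0.59^(-0.0186) = 1.009862
δ_res = (-20.518 + 1000) × 1.009862 − 1000 = 989.142 − 1000 = -10.86 permil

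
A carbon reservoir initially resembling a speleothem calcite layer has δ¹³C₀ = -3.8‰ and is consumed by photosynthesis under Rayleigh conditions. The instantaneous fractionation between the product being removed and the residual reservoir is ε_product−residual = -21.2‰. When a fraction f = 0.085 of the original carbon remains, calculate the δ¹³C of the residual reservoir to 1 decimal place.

Rayleigh residual: δ_res = (δ₀ + 1000)·f^(α−1) − 1000
α = ε/1000 + 1 = 0.97880, so α − 1 = -0.02120
f^(α−1) = 0.085^(-0.02120) = 1.053650
δ_res = (-3.8 + 1000) × 1.053650 − 1000 = 1049.646 − 1000 = 49.65‰

49.6‰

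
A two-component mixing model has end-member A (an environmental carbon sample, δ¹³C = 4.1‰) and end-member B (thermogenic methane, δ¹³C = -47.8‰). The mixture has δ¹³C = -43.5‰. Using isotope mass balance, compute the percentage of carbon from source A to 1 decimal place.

δ_mix = f_A·δ_A + (1 − f_A)·δ_B  ⇒  f_A = (δ_mix − δ_B)/(δ_A − δ_B)
f_A = (-43.5 − (-47.8)) / (4.1 − (-47.8))
f_A = 4.3 / 51.9 = 0.0829

8.3%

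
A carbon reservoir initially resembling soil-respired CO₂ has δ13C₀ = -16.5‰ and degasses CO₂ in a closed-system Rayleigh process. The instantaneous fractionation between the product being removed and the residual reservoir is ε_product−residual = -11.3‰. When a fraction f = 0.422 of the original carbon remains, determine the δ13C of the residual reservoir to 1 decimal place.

-6.9‰

Rayleigh residual: δ_res = (δ₀ + 1000)·f^(α−1) − 1000
α = ε/1000 + 1 = 0.98870, so α − 1 = -0.01130
f^(α−1) = 0.422^(-0.01130) = 1.009797
δ_res = (-16.5 + 1000) × 1.009797 − 1000 = 993.135 − 1000 = -6.86‰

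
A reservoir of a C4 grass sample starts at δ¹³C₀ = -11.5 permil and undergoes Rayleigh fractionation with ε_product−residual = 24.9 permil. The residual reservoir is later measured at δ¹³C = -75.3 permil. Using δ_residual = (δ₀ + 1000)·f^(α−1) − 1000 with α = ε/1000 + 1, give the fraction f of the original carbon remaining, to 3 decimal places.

α − 1 = ε/1000 = 0.0249
(δ_res + 1000)/(δ₀ + 1000) = (-75.3 + 1000)/(-11.5 + 1000) = 924.7/988.5 = 0.935458
f = 0.935458^(1/0.0249) = exp(ln(0.935458)/0.0249) = exp(-0.06672/0.0249)
f = exp(-2.6795) = 0.0686

0.069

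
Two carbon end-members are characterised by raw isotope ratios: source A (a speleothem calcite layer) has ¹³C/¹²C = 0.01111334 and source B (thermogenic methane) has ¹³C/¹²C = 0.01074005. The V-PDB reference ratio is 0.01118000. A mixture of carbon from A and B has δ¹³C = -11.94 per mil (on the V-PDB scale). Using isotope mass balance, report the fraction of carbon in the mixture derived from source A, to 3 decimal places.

δ_A = (0.01111334/0.01118000 − 1)×1000 = (0.994038 − 1)×1000 = -5.962 per mil
δ_B = (0.01074005/0.01118000 − 1)×1000 = (0.960648 − 1)×1000 = -39.352 per mil
f_A = (δ_mix − δ_B)/(δ_A − δ_B) = (-11.94 − (-39.352))/(-5.962 − (-39.352))
f_A = 27.412 / 33.389 = 0.8210

0.821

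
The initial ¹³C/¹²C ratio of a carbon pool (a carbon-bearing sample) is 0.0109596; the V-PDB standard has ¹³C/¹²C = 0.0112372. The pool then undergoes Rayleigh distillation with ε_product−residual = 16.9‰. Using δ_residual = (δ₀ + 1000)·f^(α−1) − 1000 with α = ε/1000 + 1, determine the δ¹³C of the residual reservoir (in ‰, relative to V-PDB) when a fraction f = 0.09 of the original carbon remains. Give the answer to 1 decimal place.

δ₀ = (0.0109596/0.0112372 − 1)×1000 = (0.975296 − 1)×1000 = -24.704‰
α − 1 = ε/1000 = 0.0169
f^(α−1) = 0.09^(0.0169) = 0.960123
δ_res = (-24.704 + 1000) × 0.960123 − 1000 = 936.404 − 1000 = -63.60‰

-63.6‰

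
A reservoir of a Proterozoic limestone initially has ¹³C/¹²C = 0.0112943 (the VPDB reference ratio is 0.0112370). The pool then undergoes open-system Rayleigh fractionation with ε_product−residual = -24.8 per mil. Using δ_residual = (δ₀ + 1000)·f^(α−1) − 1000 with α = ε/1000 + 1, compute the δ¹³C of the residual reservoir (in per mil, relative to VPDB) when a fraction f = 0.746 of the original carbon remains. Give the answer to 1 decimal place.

12.4 per mil

δ₀ = (0.0112943/0.0112370 − 1)×1000 = (1.005099 − 1)×1000 = 5.099 per mil
α − 1 = ε/1000 = -0.0248
f^(α−1) = 0.746^(-0.0248) = 1.007294
δ_res = (5.099 + 1000) × 1.007294 − 1000 = 1012.430 − 1000 = 12.43 per mil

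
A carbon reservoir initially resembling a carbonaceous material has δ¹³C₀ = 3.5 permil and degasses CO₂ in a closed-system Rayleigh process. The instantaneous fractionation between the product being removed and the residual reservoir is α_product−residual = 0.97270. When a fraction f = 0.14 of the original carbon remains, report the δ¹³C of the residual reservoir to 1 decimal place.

Rayleigh residual: δ_res = (δ₀ + 1000)·f^(α−1) − 1000
α − 1 = -0.02730
f^(α−1) = 0.14^(-0.02730) = 1.055141
δ_res = (3.5 + 1000) × 1.055141 − 1000 = 1058.834 − 1000 = 58.83 permil

58.8 permil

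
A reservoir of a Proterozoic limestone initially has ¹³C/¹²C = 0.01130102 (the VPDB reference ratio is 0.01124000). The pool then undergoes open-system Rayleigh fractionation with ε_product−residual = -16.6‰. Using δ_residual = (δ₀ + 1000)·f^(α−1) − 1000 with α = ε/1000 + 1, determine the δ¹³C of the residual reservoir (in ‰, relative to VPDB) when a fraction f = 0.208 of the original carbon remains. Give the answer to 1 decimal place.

δ₀ = (0.01130102/0.01124000 − 1)×1000 = (1.005429 − 1)×1000 = 5.429‰
α − 1 = ε/1000 = -0.0166
f^(α−1) = 0.208^(-0.0166) = 1.026408
δ_res = (5.429 + 1000) × 1.026408 − 1000 = 1031.980 − 1000 = 31.98‰

32.0‰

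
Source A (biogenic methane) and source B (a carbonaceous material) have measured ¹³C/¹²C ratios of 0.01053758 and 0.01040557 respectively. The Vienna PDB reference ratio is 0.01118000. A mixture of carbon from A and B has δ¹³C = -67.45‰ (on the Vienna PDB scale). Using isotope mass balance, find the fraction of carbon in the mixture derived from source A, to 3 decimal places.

0.154

δ_A = (0.01053758/0.01118000 − 1)×1000 = (0.942538 − 1)×1000 = -57.462‰
δ_B = (0.01040557/0.01118000 − 1)×1000 = (0.930731 − 1)×1000 = -69.269‰
f_A = (δ_mix − δ_B)/(δ_A − δ_B) = (-67.45 − (-69.269))/(-57.462 − (-69.269))
f_A = 1.819 / 11.808 = 0.1541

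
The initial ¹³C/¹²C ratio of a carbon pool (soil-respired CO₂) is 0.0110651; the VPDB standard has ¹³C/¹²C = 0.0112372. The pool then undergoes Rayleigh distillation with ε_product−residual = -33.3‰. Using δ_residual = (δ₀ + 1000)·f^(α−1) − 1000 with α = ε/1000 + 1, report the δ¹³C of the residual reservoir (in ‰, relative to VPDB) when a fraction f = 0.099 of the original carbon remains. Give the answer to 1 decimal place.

δ₀ = (0.0110651/0.0112372 − 1)×1000 = (0.984685 − 1)×1000 = -15.315‰
α − 1 = ε/1000 = -0.0333
f^(α−1) = 0.099^(-0.0333) = 1.080054
δ_res = (-15.315 + 1000) × 1.080054 − 1000 = 1063.512 − 1000 = 63.51‰

63.5‰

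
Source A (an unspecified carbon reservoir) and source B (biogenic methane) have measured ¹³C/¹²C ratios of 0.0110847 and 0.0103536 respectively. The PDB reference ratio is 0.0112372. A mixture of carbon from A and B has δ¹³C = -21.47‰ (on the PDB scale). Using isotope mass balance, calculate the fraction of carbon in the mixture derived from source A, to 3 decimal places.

0.879

δ_A = (0.0110847/0.0112372 − 1)×1000 = (0.986429 − 1)×1000 = -13.571‰
δ_B = (0.0103536/0.0112372 − 1)×1000 = (0.921368 − 1)×1000 = -78.632‰
f_A = (δ_mix − δ_B)/(δ_A − δ_B) = (-21.47 − (-78.632))/(-13.571 − (-78.632))
f_A = 57.162 / 65.061 = 0.8786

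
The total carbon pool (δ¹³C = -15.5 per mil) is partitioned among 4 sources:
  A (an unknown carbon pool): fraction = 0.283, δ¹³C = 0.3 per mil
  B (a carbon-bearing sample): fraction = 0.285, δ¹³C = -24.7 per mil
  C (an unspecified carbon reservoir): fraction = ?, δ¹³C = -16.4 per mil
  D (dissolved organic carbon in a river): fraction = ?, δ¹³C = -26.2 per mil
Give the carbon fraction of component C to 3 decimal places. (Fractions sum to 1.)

0.283

Let f_C and f_D be the unknown fractions; fractions sum to 1 so f_C + f_D = 0.432.
Mass balance: Σ fᵢ·δᵢ = δ_bulk ⇒ f_C·(-16.4) + f_D·(-26.2) = -15.5 − (-6.955) = -8.545
Substitute f_D = 0.432 − f_C:
f_C·(-16.4 − -26.2) = -8.545 − 0.432×(-26.2) = 2.773
f_C = 2.773 / 9.8 = 0.2830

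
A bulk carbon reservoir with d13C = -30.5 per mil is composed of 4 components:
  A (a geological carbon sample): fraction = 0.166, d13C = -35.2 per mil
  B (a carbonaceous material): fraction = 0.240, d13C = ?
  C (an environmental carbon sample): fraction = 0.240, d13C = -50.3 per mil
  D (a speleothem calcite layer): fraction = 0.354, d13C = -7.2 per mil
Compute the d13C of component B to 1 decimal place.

-41.8 per mil

Isotope mass balance: δ_bulk = Σ fᵢ·δᵢ.
-30.5 = 0.166×(-35.2) + 0.240×δ_B + 0.240×(-50.3) + 0.354×(-7.2)
0.240·δ_B = -30.5 − (-20.464) = -10.036
δ_B = -10.036 / 0.240 = -41.82 per mil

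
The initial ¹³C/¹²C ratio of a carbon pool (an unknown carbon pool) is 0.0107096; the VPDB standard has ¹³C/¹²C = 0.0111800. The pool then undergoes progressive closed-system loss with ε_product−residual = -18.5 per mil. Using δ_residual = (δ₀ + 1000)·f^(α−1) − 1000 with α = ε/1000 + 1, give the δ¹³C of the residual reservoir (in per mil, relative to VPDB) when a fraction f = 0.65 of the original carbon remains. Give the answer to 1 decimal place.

-34.4 per mil

δ₀ = (0.0107096/0.0111800 − 1)×1000 = (0.957925 − 1)×1000 = -42.075 per mil
α − 1 = ε/1000 = -0.0185
f^(α−1) = 0.65^(-0.0185) = 1.008001
δ_res = (-42.075 + 1000) × 1.008001 − 1000 = 965.590 − 1000 = -34.41 per mil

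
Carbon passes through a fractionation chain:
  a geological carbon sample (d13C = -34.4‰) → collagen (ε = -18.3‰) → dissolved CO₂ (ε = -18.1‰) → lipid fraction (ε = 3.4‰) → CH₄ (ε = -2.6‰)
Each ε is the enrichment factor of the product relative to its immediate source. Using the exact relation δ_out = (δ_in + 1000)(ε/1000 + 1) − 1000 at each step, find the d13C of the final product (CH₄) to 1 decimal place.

-68.5‰

step 1: δ = (-34.40 + 1000)·(-18.3/1000 + 1) − 1000 = -52.07‰
step 2: δ = (-52.07 + 1000)·(-18.1/1000 + 1) − 1000 = -69.23‰
step 3: δ = (-69.23 + 1000)·(3.4/1000 + 1) − 1000 = -66.06‰
step 4: δ = (-66.06 + 1000)·(-2.6/1000 + 1) − 1000 = -68.49‰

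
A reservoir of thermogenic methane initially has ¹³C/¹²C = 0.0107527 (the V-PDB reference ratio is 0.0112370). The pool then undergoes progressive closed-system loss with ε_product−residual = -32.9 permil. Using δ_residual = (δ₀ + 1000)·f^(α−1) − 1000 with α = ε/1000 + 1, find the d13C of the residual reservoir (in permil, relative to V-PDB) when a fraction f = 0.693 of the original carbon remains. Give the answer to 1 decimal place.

-31.5 permil

δ₀ = (0.0107527/0.0112370 − 1)×1000 = (0.956901 − 1)×1000 = -43.099 permil
α − 1 = ε/1000 = -0.0329
f^(α−1) = 0.693^(-0.0329) = 1.012138
δ_res = (-43.099 + 1000) × 1.012138 − 1000 = 968.517 − 1000 = -31.48 permil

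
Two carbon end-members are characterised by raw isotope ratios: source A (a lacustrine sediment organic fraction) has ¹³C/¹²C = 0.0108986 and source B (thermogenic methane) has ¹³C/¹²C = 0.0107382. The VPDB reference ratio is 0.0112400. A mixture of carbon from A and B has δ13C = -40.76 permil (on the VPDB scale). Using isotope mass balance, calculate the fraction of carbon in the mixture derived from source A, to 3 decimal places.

0.272

δ_A = (0.0108986/0.0112400 − 1)×1000 = (0.969626 − 1)×1000 = -30.374 permil
δ_B = (0.0107382/0.0112400 − 1)×1000 = (0.955356 − 1)×1000 = -44.644 permil
f_A = (δ_mix − δ_B)/(δ_A − δ_B) = (-40.76 − (-44.644))/(-30.374 − (-44.644))
f_A = 3.884 / 14.270 = 0.2722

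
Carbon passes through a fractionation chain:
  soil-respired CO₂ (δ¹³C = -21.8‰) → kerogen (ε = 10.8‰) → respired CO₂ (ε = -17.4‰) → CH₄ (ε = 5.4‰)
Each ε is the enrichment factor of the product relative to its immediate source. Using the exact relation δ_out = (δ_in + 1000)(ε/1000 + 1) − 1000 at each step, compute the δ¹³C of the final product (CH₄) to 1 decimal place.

-23.2‰

step 1: δ = (-21.80 + 1000)·(10.8/1000 + 1) − 1000 = -11.24‰
step 2: δ = (-11.24 + 1000)·(-17.4/1000 + 1) − 1000 = -28.44‰
step 3: δ = (-28.44 + 1000)·(5.4/1000 + 1) − 1000 = -23.19‰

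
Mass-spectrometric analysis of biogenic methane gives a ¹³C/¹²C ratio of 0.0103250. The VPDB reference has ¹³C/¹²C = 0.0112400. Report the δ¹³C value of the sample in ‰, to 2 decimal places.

-81.41‰

δ¹³C = (R_sample / R_standard − 1) × 1000
R_sample / R_standard = 0.0103250 / 0.0112400 = 0.918594
δ¹³C = (0.918594 − 1) × 1000 = -81.406‰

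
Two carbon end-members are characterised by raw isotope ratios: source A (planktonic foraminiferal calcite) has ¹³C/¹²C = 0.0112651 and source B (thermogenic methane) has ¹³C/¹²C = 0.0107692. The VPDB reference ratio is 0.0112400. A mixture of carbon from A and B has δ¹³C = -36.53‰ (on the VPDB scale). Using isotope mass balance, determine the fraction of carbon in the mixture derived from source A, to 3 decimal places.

δ_A = (0.0112651/0.0112400 − 1)×1000 = (1.002233 − 1)×1000 = 2.233‰
δ_B = (0.0107692/0.0112400 − 1)×1000 = (0.958114 − 1)×1000 = -41.886‰
f_A = (δ_mix − δ_B)/(δ_A − δ_B) = (-36.53 − (-41.886))/(2.233 − (-41.886))
f_A = 5.356 / 44.119 = 0.1214

0.121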